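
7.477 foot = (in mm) 2279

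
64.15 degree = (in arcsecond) 2.309e+05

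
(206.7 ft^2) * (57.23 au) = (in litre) 1.644e+17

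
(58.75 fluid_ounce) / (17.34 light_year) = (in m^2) 1.059e-20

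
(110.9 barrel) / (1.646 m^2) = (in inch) 421.7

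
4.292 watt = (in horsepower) 0.005756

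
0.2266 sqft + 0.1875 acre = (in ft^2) 8168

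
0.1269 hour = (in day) 0.005288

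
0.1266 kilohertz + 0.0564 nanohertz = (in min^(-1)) 7596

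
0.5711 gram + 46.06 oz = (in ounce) 46.08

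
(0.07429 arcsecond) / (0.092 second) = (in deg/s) 0.0002243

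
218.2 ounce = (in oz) 218.2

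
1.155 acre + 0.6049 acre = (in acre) 1.76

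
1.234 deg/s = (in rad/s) 0.02154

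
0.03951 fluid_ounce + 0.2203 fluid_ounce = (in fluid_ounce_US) 0.2598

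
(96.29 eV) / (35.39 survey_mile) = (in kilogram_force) 2.762e-23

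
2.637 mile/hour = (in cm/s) 117.9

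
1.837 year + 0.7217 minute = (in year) 1.837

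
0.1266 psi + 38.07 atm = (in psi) 559.6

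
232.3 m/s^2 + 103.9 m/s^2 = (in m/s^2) 336.2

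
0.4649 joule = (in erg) 4.649e+06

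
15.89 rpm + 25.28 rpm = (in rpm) 41.17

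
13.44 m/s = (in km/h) 48.38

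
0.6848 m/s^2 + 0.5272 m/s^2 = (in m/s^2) 1.212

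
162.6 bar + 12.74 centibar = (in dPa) 1.627e+08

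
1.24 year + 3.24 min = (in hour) 1.086e+04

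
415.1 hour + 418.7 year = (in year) 418.7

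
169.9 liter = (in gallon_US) 44.88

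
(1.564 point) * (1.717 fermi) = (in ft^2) 1.02e-17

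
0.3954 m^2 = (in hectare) 3.954e-05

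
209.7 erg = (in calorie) 5.012e-06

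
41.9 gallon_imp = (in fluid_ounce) 6441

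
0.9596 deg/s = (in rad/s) 0.01675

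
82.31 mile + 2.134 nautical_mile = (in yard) 1.492e+05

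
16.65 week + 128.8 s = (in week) 16.65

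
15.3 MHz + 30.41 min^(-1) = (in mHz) 1.53e+10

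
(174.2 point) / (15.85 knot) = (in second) 0.007537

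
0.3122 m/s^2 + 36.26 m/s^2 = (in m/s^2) 36.57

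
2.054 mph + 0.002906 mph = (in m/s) 0.9195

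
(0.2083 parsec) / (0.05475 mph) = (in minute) 4.377e+15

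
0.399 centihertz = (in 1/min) 0.2394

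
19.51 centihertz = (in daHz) 0.01951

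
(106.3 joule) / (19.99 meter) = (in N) 5.318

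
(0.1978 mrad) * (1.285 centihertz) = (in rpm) 2.427e-05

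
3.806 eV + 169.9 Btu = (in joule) 1.793e+05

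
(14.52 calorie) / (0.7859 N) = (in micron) 7.73e+07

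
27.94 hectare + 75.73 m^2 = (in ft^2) 3.008e+06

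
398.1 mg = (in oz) 0.01404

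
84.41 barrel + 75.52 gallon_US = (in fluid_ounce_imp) 4.824e+05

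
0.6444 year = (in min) 3.387e+05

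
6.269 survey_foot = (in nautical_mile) 0.001032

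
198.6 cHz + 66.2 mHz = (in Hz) 2.052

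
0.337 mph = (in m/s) 0.1507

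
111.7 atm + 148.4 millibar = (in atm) 111.8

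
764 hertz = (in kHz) 0.764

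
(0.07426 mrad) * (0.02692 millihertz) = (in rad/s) 1.999e-09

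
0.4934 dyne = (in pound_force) 1.109e-06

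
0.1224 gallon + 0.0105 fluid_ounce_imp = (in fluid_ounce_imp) 16.32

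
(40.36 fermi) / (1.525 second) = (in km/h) 9.528e-14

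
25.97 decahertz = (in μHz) 2.597e+08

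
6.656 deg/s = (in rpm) 1.109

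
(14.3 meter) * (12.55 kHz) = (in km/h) 6.461e+05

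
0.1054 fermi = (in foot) 3.458e-16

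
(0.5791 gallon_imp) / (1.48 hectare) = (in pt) 0.0005042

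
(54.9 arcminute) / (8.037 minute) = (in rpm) 0.0003162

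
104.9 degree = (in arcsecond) 3.776e+05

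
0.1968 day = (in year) 0.0005392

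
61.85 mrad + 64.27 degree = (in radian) 1.184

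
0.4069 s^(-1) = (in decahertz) 0.04069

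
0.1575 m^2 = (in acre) 3.892e-05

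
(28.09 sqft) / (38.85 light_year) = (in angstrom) 7.1e-08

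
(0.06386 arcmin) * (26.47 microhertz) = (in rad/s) 4.917e-10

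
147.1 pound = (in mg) 6.672e+07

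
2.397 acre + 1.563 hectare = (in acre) 6.259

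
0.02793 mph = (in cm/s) 1.249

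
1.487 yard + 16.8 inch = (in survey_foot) 5.861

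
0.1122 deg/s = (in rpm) 0.0187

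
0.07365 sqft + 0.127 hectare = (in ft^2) 1.367e+04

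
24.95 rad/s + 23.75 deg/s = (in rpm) 242.2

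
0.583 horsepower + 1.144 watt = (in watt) 435.9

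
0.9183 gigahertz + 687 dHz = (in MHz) 918.3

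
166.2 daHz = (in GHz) 1.662e-06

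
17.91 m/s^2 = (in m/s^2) 17.91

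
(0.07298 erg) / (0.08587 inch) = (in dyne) 0.3346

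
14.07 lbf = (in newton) 62.59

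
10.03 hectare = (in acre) 24.78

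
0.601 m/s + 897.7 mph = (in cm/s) 4.019e+04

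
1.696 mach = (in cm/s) 5.775e+04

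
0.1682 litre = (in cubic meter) 0.0001682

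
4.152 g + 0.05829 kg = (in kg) 0.06244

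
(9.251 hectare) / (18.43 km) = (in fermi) 5.02e+15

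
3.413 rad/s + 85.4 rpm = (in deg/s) 708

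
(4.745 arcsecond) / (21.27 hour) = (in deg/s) 1.721e-08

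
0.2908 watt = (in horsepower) 0.00039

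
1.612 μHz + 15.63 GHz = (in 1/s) 1.563e+10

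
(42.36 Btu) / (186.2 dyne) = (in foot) 7.875e+07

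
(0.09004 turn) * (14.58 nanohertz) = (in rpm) 7.877e-08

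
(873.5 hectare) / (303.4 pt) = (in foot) 2.678e+08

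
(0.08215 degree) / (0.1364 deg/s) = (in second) 0.6023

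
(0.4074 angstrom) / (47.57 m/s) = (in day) 9.912e-18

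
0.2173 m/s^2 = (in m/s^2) 0.2173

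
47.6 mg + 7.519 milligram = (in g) 0.05512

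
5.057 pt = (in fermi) 1.784e+12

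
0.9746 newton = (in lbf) 0.2191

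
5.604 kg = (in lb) 12.35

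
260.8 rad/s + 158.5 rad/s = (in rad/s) 419.3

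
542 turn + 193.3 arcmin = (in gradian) 2.168e+05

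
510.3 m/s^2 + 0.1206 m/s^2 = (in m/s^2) 510.4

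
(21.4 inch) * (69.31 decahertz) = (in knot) 732.3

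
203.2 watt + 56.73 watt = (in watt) 259.9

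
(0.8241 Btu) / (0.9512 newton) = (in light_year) 9.662e-14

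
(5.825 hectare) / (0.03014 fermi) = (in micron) 1.933e+27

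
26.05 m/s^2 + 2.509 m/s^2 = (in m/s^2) 28.56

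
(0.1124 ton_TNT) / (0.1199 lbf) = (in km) 8.818e+05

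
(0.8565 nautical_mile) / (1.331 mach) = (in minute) 0.05833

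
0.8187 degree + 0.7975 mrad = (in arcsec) 3112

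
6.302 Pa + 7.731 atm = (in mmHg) 5876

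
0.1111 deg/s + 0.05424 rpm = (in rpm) 0.07276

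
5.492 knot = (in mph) 6.32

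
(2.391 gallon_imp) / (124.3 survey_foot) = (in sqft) 0.003088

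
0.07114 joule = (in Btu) 6.743e-05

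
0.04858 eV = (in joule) 7.783e-21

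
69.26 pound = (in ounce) 1108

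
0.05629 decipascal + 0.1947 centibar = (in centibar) 0.1947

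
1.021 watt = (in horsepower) 0.001369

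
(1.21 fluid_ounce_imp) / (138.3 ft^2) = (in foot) 8.779e-06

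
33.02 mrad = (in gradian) 2.102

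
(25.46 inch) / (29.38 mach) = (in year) 2.05e-12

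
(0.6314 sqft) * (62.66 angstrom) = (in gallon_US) 9.71e-08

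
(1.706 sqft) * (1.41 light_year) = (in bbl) 1.33e+16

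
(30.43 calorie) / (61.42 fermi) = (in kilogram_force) 2.114e+14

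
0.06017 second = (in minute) 0.001003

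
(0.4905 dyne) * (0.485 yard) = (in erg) 21.75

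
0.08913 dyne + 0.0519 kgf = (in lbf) 0.1144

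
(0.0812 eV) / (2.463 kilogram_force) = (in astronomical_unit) 3.6e-33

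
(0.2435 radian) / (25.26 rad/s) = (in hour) 2.678e-06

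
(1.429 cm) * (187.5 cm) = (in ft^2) 0.2884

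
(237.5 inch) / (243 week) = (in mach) 1.205e-10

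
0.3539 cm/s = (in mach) 1.039e-05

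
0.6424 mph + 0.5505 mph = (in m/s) 0.5333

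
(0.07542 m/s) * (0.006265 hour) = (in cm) 170.1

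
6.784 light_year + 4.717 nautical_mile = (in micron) 6.418e+22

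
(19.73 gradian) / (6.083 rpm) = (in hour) 0.0001351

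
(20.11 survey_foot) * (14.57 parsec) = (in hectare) 2.756e+14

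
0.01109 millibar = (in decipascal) 11.09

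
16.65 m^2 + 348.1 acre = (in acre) 348.1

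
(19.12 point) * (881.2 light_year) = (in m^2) 5.623e+16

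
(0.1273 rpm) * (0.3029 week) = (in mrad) 2.442e+06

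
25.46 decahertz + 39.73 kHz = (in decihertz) 3.998e+05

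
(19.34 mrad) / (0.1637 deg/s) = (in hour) 0.00188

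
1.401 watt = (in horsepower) 0.001879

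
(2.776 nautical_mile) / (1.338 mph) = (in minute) 143.3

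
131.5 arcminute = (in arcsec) 7890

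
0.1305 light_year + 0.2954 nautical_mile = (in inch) 4.861e+16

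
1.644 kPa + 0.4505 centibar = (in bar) 0.02094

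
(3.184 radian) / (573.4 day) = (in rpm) 6.137e-07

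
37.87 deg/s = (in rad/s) 0.661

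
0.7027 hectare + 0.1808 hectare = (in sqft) 9.51e+04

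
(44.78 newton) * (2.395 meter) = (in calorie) 25.63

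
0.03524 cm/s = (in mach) 1.035e-06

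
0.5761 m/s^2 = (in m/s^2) 0.5761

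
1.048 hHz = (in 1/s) 104.8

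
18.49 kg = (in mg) 1.849e+07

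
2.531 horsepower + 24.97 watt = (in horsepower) 2.564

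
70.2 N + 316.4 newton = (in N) 386.6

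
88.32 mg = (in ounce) 0.003115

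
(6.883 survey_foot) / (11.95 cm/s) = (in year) 5.567e-07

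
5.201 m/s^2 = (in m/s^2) 5.201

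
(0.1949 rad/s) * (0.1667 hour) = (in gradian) 7446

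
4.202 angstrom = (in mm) 4.202e-07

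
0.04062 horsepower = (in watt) 30.29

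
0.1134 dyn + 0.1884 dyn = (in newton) 3.018e-06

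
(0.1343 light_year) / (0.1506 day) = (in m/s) 9.765e+10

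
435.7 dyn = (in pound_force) 0.0009795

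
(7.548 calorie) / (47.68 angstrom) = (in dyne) 6.623e+14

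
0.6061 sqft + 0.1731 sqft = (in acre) 1.789e-05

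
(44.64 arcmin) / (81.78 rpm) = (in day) 1.755e-08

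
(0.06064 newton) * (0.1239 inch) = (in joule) 0.0001908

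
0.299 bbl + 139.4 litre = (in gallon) 49.38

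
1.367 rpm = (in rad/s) 0.1432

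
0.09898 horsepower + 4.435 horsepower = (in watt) 3381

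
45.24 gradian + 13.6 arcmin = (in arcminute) 2457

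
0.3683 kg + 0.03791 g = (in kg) 0.3683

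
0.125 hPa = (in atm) 0.0001234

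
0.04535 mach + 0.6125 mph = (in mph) 35.15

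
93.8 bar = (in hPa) 9.38e+04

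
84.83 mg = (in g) 0.08483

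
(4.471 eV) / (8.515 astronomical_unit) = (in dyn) 5.623e-26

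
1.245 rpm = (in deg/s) 7.47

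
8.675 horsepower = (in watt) 6469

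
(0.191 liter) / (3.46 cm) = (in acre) 1.364e-06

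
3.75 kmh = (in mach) 0.003059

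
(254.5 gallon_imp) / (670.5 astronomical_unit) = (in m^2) 1.153e-14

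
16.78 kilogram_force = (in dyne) 1.646e+07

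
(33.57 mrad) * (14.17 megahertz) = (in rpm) 4.542e+06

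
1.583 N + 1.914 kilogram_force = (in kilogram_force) 2.075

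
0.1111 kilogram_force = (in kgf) 0.1111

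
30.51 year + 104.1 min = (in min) 1.604e+07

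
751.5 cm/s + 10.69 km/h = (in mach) 0.03079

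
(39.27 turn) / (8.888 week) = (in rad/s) 4.59e-05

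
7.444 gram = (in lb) 0.01641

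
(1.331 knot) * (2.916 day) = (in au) 1.153e-06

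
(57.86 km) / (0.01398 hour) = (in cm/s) 1.15e+05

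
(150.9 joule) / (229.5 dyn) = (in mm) 6.575e+07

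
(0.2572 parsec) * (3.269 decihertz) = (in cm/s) 2.594e+17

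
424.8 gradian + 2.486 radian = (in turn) 1.458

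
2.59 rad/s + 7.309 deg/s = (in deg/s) 155.7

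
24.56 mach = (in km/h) 3.011e+04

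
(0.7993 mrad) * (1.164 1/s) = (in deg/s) 0.05331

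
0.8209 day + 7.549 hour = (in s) 9.81e+04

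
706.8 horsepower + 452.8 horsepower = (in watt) 8.647e+05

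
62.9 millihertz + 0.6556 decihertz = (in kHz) 0.0001285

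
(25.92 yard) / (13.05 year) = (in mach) 1.691e-10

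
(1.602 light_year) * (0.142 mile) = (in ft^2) 3.728e+19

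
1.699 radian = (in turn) 0.2704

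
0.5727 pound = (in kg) 0.2598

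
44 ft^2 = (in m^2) 4.088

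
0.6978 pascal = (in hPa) 0.006978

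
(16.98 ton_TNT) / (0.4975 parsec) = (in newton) 4.628e-06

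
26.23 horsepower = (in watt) 1.956e+04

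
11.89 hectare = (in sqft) 1.28e+06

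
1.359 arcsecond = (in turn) 1.049e-06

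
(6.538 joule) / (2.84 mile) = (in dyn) 143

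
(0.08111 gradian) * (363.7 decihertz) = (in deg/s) 2.655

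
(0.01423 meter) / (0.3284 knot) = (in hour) 2.34e-05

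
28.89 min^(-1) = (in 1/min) 28.89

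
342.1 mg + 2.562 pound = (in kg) 1.162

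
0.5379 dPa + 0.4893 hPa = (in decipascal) 489.8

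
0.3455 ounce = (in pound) 0.02159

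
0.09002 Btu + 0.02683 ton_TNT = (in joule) 1.123e+08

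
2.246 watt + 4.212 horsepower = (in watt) 3143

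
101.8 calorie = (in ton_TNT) 1.018e-07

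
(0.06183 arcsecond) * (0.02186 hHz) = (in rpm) 6.257e-06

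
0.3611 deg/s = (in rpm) 0.06018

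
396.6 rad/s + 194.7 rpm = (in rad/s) 417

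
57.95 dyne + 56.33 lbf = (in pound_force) 56.33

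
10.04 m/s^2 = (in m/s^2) 10.04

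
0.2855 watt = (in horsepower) 0.0003829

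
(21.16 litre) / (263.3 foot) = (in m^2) 0.0002637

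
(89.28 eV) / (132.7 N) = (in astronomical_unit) 7.206e-31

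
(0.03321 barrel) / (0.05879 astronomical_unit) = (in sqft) 6.462e-12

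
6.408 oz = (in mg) 1.817e+05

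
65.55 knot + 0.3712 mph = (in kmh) 122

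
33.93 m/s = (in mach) 0.09965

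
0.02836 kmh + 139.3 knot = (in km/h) 258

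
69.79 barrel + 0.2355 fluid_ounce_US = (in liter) 1.11e+04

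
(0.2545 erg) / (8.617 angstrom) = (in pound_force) 6.64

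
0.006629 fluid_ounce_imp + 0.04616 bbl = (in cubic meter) 0.007339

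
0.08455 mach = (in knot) 55.96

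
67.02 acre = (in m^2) 2.712e+05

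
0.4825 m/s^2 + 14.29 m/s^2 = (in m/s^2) 14.77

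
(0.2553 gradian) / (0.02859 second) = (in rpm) 1.339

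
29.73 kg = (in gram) 2.973e+04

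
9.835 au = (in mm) 1.471e+15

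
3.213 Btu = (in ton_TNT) 8.102e-07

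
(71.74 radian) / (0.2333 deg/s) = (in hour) 4.894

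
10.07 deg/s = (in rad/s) 0.1758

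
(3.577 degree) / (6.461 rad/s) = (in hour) 2.684e-06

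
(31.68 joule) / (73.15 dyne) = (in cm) 4.331e+06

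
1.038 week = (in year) 0.01991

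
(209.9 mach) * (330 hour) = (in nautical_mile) 4.585e+07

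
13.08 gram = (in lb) 0.02884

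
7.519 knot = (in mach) 0.01136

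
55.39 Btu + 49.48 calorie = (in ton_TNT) 1.402e-05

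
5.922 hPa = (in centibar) 0.5922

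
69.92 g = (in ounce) 2.466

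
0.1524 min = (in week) 1.512e-05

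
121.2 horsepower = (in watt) 9.038e+04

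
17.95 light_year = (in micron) 1.698e+23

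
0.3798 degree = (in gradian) 0.422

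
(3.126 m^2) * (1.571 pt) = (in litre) 1.732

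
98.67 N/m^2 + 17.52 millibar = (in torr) 13.88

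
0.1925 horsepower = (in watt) 143.5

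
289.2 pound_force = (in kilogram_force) 131.2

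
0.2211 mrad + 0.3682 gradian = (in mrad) 6.005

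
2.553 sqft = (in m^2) 0.2372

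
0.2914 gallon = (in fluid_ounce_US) 37.3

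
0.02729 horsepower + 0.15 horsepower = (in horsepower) 0.1773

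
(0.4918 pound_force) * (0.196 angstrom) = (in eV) 2.676e+08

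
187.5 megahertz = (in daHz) 1.875e+07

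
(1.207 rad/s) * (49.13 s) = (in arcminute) 2.039e+05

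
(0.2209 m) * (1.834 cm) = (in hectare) 4.051e-07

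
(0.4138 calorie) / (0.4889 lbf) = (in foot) 2.612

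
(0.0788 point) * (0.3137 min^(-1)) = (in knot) 2.825e-07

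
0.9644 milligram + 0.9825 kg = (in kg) 0.9825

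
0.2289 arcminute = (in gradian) 0.004239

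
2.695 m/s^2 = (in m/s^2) 2.695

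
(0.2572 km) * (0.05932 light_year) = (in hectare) 1.443e+13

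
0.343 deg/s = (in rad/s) 0.005986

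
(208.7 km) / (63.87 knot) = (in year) 0.0002014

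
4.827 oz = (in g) 136.8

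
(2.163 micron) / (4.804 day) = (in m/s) 5.211e-12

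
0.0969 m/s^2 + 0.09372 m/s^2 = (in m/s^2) 0.1906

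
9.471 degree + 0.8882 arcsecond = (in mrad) 165.3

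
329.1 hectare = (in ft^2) 3.542e+07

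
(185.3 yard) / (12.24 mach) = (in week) 6.722e-08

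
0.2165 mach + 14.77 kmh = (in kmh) 280.2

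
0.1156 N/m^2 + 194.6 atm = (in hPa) 1.972e+05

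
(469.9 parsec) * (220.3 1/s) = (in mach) 9.381e+18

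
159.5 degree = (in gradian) 177.2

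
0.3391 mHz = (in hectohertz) 3.391e-06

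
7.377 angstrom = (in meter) 7.377e-10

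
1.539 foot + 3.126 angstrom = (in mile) 0.0002915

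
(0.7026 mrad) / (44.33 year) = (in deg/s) 2.88e-11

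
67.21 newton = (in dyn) 6.721e+06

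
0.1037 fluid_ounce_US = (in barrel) 1.929e-05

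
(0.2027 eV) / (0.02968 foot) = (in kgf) 3.661e-19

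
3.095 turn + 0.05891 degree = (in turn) 3.095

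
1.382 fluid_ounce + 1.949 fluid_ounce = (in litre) 0.09851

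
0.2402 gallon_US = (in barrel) 0.005719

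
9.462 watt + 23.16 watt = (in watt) 32.62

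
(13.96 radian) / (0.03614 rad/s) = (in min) 6.438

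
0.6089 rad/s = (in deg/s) 34.89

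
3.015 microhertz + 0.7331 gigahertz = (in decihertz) 7.331e+09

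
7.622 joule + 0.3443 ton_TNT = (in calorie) 3.443e+08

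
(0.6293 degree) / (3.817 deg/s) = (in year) 5.228e-09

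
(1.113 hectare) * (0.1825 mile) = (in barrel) 2.056e+07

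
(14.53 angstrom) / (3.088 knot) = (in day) 1.059e-14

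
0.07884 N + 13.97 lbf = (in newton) 62.22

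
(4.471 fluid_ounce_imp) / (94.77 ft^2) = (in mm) 0.01443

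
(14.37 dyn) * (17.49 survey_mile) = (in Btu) 0.003834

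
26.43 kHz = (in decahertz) 2643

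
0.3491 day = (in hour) 8.378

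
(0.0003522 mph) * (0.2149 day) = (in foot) 9.591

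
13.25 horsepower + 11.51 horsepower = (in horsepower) 24.76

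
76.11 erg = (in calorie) 1.819e-06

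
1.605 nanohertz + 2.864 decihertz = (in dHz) 2.864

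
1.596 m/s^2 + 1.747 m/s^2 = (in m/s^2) 3.343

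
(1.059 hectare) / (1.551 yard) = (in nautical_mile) 4.032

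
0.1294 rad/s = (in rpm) 1.236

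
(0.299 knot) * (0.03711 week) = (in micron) 3.452e+09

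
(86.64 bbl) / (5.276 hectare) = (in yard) 0.0002855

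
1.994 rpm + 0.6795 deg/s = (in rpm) 2.107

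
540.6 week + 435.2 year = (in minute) 2.342e+08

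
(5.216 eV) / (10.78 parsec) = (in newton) 2.512e-36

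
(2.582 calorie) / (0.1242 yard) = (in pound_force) 21.38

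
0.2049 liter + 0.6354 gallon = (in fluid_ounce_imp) 91.86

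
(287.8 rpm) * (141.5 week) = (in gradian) 1.642e+11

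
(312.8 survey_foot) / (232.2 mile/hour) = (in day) 1.063e-05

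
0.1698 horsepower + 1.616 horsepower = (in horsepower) 1.786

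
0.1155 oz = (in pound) 0.007219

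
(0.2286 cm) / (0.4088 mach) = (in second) 1.642e-05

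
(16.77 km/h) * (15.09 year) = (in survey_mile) 1.377e+06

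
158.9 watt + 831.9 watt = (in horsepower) 1.329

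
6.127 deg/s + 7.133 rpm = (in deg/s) 48.92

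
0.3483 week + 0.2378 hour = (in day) 2.448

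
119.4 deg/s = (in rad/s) 2.084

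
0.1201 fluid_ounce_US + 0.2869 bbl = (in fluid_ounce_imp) 1605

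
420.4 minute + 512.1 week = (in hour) 8.604e+04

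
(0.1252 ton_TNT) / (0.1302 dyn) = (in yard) 4.4e+14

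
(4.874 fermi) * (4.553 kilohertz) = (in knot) 4.314e-11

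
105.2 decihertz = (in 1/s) 10.52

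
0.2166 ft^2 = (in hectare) 2.012e-06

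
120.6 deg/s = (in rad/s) 2.105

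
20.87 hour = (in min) 1252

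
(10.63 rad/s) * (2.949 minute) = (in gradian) 1.197e+05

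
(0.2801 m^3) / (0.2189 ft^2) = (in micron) 1.377e+07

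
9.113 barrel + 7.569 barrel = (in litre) 2652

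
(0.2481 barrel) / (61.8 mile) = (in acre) 9.8e-11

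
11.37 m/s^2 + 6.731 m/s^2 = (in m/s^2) 18.1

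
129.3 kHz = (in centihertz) 1.293e+07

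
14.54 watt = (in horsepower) 0.0195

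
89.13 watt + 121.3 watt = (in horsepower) 0.2822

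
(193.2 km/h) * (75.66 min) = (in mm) 2.436e+08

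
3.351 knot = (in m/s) 1.724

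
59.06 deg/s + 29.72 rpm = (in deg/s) 237.4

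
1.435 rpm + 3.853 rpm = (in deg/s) 31.73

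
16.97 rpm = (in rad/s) 1.777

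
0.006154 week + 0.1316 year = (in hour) 1154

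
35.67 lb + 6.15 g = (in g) 1.619e+04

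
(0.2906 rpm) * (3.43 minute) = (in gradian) 398.7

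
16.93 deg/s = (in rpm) 2.822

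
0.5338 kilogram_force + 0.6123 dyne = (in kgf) 0.5338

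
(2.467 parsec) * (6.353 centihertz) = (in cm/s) 4.836e+17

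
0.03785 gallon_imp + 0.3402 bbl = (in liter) 54.26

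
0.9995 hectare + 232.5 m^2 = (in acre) 2.527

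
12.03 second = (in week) 1.989e-05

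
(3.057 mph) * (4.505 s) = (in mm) 6157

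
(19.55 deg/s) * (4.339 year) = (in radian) 4.669e+07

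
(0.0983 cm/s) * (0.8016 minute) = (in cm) 4.728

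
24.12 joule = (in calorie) 5.765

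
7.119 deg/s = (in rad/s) 0.1242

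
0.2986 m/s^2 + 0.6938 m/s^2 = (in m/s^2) 0.9924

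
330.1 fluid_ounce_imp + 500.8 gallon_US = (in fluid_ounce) 6.442e+04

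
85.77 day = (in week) 12.25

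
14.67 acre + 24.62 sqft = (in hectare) 5.937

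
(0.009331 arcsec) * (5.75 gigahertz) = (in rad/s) 260.1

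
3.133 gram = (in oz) 0.1105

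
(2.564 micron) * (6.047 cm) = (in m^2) 1.55e-07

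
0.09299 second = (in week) 1.538e-07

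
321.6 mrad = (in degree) 18.43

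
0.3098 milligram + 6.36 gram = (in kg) 0.00636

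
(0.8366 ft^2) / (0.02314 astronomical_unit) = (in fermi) 2.245e+04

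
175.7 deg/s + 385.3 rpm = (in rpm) 414.6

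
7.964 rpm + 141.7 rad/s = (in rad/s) 142.5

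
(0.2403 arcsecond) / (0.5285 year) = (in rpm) 6.675e-13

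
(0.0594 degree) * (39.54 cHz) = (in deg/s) 0.02349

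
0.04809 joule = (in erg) 4.809e+05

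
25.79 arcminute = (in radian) 0.007502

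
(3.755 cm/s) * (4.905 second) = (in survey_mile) 0.0001144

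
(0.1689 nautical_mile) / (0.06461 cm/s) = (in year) 0.01535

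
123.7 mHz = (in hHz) 0.001237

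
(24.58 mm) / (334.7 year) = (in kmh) 8.383e-12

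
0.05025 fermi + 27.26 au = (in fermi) 4.078e+27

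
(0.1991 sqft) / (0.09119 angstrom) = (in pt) 5.75e+12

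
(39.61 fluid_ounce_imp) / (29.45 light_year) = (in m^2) 4.039e-21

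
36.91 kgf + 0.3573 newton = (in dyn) 3.623e+07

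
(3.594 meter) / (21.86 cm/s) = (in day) 0.0001903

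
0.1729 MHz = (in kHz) 172.9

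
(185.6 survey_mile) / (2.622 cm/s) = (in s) 1.139e+07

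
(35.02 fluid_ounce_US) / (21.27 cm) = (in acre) 1.203e-06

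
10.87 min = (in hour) 0.1812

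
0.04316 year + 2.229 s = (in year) 0.04316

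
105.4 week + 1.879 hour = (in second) 6.375e+07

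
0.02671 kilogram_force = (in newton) 0.2619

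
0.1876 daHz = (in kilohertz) 0.001876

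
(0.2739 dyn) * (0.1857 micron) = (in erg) 5.086e-06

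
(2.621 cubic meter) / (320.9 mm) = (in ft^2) 87.92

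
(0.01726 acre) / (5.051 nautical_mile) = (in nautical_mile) 4.032e-06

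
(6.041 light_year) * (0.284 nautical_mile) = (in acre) 7.428e+15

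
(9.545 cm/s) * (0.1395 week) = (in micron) 8.053e+09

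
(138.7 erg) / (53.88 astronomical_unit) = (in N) 1.721e-18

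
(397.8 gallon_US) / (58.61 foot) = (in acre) 2.083e-05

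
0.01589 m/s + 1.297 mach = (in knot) 858.5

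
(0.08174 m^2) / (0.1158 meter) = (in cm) 70.59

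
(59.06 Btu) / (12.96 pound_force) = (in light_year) 1.142e-13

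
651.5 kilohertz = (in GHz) 0.0006515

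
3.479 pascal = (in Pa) 3.479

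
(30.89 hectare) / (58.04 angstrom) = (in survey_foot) 1.746e+14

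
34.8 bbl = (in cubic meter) 5.533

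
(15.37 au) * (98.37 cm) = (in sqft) 2.435e+13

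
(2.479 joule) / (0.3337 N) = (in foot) 24.37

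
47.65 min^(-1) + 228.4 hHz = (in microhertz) 2.284e+10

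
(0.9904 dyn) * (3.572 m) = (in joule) 3.538e-05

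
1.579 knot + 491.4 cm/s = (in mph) 12.81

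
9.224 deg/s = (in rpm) 1.537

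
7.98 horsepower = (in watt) 5951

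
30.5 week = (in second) 1.845e+07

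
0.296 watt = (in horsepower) 0.0003969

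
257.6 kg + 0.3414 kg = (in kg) 257.9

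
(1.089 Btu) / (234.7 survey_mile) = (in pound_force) 0.0006838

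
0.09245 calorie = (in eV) 2.414e+18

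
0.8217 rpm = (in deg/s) 4.93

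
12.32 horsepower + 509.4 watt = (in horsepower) 13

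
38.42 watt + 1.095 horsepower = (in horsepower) 1.147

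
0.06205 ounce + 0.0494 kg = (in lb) 0.1128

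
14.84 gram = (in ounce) 0.5235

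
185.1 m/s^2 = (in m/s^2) 185.1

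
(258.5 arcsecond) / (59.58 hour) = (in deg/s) 3.348e-07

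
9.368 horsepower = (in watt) 6986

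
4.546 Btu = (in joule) 4796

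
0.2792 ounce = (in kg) 0.007915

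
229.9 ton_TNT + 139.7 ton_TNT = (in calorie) 3.696e+11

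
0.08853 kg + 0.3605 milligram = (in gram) 88.53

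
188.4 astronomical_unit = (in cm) 2.818e+15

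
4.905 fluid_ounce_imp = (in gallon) 0.03682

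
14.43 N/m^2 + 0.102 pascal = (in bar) 0.0001453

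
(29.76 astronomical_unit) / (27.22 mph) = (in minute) 6.098e+09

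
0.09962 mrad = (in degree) 0.005708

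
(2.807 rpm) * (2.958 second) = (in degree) 49.82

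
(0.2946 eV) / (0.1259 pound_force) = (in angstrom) 8.428e-10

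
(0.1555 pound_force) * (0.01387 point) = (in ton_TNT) 8.089e-16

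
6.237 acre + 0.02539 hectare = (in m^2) 2.549e+04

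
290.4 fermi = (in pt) 8.232e-10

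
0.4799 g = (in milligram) 479.9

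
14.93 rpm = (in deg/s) 89.58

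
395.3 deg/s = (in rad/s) 6.899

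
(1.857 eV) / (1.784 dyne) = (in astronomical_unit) 1.115e-25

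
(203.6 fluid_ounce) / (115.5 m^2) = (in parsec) 1.689e-21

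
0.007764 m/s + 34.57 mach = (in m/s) 1.177e+04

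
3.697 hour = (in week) 0.02201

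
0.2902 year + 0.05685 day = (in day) 106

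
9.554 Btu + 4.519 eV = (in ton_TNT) 2.409e-06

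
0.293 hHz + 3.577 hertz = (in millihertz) 3.288e+04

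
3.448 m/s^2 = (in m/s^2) 3.448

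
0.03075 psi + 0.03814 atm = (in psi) 0.5913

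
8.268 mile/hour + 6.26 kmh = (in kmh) 19.57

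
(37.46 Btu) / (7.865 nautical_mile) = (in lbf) 0.61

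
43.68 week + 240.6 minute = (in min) 4.405e+05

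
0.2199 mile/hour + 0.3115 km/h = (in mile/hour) 0.4135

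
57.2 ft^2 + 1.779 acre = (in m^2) 7205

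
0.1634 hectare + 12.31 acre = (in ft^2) 5.538e+05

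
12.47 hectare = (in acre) 30.81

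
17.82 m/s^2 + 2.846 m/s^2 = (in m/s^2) 20.67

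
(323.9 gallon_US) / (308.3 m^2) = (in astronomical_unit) 2.658e-14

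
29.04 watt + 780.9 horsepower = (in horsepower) 780.9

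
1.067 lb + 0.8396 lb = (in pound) 1.907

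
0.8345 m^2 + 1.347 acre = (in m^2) 5452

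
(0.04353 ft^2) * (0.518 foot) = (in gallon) 0.1687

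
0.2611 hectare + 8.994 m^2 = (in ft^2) 2.82e+04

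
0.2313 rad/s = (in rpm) 2.209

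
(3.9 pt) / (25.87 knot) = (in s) 0.0001034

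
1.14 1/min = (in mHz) 19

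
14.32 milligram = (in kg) 1.432e-05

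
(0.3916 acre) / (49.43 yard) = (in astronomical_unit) 2.344e-10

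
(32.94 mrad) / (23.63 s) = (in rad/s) 0.001394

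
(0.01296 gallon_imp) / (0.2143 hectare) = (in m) 2.749e-08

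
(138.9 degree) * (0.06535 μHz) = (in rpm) 1.513e-06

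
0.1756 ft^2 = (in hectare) 1.631e-06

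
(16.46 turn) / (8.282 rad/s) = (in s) 12.49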